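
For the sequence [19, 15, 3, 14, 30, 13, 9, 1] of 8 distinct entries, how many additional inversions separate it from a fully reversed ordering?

Maximum inversions for 8 distinct elements is C(8, 2) = 8·7/2 = 28.
Current inversions — for each element, count later smaller elements:
19: 6
15: 5
3: 1
14: 3
30: 3
13: 2
9: 1
1: 0
Current total: 6 + 5 + 1 + 3 + 3 + 2 + 1 + 0 = 21
Shortfall: 28 − 21 = 7

7 inversions short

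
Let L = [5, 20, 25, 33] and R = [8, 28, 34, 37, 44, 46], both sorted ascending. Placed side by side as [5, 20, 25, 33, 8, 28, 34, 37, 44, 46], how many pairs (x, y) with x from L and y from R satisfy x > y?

There are 4 split inversions.

For each element r of the right run, count left-run elements greater than r:
r = 8: 20, 25, 33 → 3
r = 28: 33 → 1
r = 34: none → 0
r = 37: none → 0
r = 44: none → 0
r = 46: none → 0
Cross-inversions: 3 + 1 + 0 + 0 + 0 + 0 = 4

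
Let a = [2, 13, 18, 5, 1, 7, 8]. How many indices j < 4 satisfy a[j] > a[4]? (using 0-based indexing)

4

The element at index 4 is 1.
Elements before it: 2, 13, 18, 5
Those larger than 1: 2, 13, 18, 5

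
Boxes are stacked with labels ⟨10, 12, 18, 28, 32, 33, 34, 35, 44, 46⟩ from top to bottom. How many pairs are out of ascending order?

There are 0 out-of-order pairs.

For each element, count later entries that are smaller:
10 → none → 0
12 → none → 0
18 → none → 0
28 → none → 0
32 → none → 0
33 → none → 0
34 → none → 0
35 → none → 0
44 → none → 0
46 → none → 0
Sum: 0 + 0 + 0 + 0 + 0 + 0 + 0 + 0 + 0 + 0 = 0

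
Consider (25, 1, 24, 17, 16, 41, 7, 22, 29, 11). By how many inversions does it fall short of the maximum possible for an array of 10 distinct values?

22

Maximum inversions for 10 distinct elements is C(10, 2) = 10·9/2 = 45.
Current inversions — for each element, count later smaller elements:
25: 7
1: 0
24: 5
17: 3
16: 2
41: 4
7: 0
22: 1
29: 1
11: 0
Current total: 7 + 0 + 5 + 3 + 2 + 4 + 0 + 1 + 1 + 0 = 23
Shortfall: 45 − 23 = 22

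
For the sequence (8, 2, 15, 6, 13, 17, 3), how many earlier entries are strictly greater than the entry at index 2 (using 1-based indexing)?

1 such element

The element at index 2 is 2.
Elements before it: 8
Those larger than 2: 8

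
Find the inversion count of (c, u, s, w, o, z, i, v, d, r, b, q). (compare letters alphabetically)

Sweep left to right; for each value list the smaller values that follow it:
c: 1
u: 7
s: 6
w: 7
o: 3
z: 6
i: 2
v: 4
d: 1
r: 2
b: 0
q: 0
Sum: 1 + 7 + 6 + 7 + 3 + 6 + 2 + 4 + 1 + 2 + 0 + 0 = 39

39 inversions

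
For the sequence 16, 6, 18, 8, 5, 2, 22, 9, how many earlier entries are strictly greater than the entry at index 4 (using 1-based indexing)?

2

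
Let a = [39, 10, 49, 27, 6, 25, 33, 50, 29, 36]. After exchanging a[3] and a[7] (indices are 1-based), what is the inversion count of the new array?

Positions 3 and 7 hold 49 and 33; after swapping, the array is [39, 10, 33, 27, 6, 25, 49, 50, 29, 36].
Element-by-element contributions:
39 → 10, 33, 27, 6, 25, 29, 36 → 7
10 → 6 → 1
33 → 27, 6, 25, 29 → 4
27 → 6, 25 → 2
6 → none → 0
25 → none → 0
49 → 29, 36 → 2
50 → 29, 36 → 2
29 → none → 0
36 → none → 0
Sum: 7 + 1 + 4 + 2 + 0 + 0 + 2 + 2 + 0 + 0 = 18

18 inversions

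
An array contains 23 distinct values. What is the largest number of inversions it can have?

253 inversions

A reversed (strictly descending) arrangement makes every pair an inversion, giving C(23, 2) inversions.
C(23, 2) = 23·22/2 = 253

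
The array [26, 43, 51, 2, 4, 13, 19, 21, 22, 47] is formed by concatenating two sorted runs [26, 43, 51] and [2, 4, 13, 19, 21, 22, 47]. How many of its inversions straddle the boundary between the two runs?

Cross-inversions: 19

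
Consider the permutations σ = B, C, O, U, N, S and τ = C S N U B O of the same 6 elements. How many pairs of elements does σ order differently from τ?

10

Assign each item its position (1..6) in the first ordering, then rewrite the second ordering as that position sequence:
positions: B→1, C→2, O→3, U→4, N→5, S→6
second ordering as positions: [2, 6, 5, 4, 1, 3]
Discordant pairs = inversions in this position sequence.
2: 1 → 1
6: 5, 4, 1, 3 → 4
5: 4, 1, 3 → 3
4: 1, 3 → 2
1: 0
3: 0
Total: 1 + 4 + 3 + 2 + 0 + 0 = 10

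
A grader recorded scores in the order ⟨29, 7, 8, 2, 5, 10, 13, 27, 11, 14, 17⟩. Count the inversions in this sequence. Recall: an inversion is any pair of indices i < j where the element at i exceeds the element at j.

18 inversions

Sweep left to right; for each value list the smaller values that follow it:
29 → 7, 8, 2, 5, 10, 13, 27, 11, 14, 17 → 10
7 → 2, 5 → 2
8 → 2, 5 → 2
2 → none → 0
5 → none → 0
10 → none → 0
13 → 11 → 1
27 → 11, 14, 17 → 3
11 → none → 0
14 → none → 0
17 → none → 0
Sum: 10 + 2 + 2 + 0 + 0 + 0 + 1 + 3 + 0 + 0 + 0 = 18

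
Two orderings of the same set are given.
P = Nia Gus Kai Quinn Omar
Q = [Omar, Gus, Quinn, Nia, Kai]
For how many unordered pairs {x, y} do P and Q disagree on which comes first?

7 disagreeing pairs

Assign each item its position (1..5) in the first ordering, then rewrite the second ordering as that position sequence:
positions: Nia→1, Gus→2, Kai→3, Quinn→4, Omar→5
second ordering as positions: [5, 2, 4, 1, 3]
Discordant pairs = inversions in this position sequence.
5: 2, 4, 1, 3 → 4
2: 1 → 1
4: 1, 3 → 2
1: 0
3: 0
Total: 4 + 1 + 2 + 0 + 0 = 7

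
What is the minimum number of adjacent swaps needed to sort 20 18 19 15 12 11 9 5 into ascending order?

There are 27 swaps.

Each adjacent swap fixes exactly one inversion, so the minimum swap count equals the number of inversions.
Count inversions — for each element, later elements that are smaller:
20: 18, 19, 15, 12, 11, 9, 5 → 7
18: 15, 12, 11, 9, 5 → 5
19: 15, 12, 11, 9, 5 → 5
15: 12, 11, 9, 5 → 4
12: 11, 9, 5 → 3
11: 9, 5 → 2
9: 5 → 1
5: none → 0
Total inversions: 7 + 5 + 5 + 4 + 3 + 2 + 1 + 0 = 27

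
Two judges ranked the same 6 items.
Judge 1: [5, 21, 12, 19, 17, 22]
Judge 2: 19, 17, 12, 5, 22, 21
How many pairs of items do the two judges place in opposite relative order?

There are 9 discordant pairs.

Assign each item its position (1..6) in the first ordering, then rewrite the second ordering as that position sequence:
positions: 5→1, 21→2, 12→3, 19→4, 17→5, 22→6
second ordering as positions: [4, 5, 3, 1, 6, 2]
Discordant pairs = inversions in this position sequence.
4: 3, 1, 2 → 3
5: 3, 1, 2 → 3
3: 1, 2 → 2
1: 0
6: 2 → 1
2: 0
Total: 3 + 3 + 2 + 0 + 1 + 0 = 9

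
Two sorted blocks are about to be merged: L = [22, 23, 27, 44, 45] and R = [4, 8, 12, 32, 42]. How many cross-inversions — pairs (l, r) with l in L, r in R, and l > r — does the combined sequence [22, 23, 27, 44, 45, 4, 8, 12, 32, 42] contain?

19 split inversions

Count, for every r in R, how many entries of L exceed r:
r = 4: 22, 23, 27, 44, 45 → 5
r = 8: 22, 23, 27, 44, 45 → 5
r = 12: 22, 23, 27, 44, 45 → 5
r = 32: 44, 45 → 2
r = 42: 44, 45 → 2
Cross-inversions: 5 + 5 + 5 + 2 + 2 = 19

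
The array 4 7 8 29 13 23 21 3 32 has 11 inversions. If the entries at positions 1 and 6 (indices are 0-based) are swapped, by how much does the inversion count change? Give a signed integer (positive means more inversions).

Positions 1 and 6 hold 7 and 21; after swapping, the array is [4, 21, 8, 29, 13, 23, 7, 3, 32].
For each element, count later entries that are smaller:
4 → 3 → 1
21 → 8, 13, 7, 3 → 4
8 → 7, 3 → 2
29 → 13, 23, 7, 3 → 4
13 → 7, 3 → 2
23 → 7, 3 → 2
7 → 3 → 1
3 → none → 0
32 → none → 0
Sum: 1 + 4 + 2 + 4 + 2 + 2 + 1 + 0 + 0 = 16
Change: 16 − 11 = +5

+5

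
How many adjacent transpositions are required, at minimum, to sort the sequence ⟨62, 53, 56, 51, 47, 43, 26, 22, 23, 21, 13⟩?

Each adjacent swap fixes exactly one inversion, so the minimum swap count equals the number of inversions.
Count inversions — for each element, later elements that are smaller:
62: 53, 56, 51, 47, 43, 26, 22, 23, 21, 13 → 10
53: 51, 47, 43, 26, 22, 23, 21, 13 → 8
56: 51, 47, 43, 26, 22, 23, 21, 13 → 8
51: 47, 43, 26, 22, 23, 21, 13 → 7
47: 43, 26, 22, 23, 21, 13 → 6
43: 26, 22, 23, 21, 13 → 5
26: 22, 23, 21, 13 → 4
22: 21, 13 → 2
23: 21, 13 → 2
21: 13 → 1
13: none → 0
Total inversions: 10 + 8 + 8 + 7 + 6 + 5 + 4 + 2 + 2 + 1 + 0 = 53

53 swaps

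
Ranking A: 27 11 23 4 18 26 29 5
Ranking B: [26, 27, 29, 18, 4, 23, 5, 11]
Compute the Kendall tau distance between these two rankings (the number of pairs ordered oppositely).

Discordant pairs: 16

Assign each item its position (1..8) in the first ordering, then rewrite the second ordering as that position sequence:
positions: 27→1, 11→2, 23→3, 4→4, 18→5, 26→6, 29→7, 5→8
second ordering as positions: [6, 1, 7, 5, 4, 3, 8, 2]
Discordant pairs = inversions in this position sequence.
6: 1, 5, 4, 3, 2 → 5
1: 0
7: 5, 4, 3, 2 → 4
5: 4, 3, 2 → 3
4: 3, 2 → 2
3: 2 → 1
8: 2 → 1
2: 0
Total: 5 + 0 + 4 + 3 + 2 + 1 + 1 + 0 = 16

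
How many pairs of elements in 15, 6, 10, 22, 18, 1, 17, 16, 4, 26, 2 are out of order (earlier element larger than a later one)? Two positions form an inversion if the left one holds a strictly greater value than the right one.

29

Count, for each position, how many later elements it exceeds:
15 → 6, 10, 1, 4, 2 → 5
6 → 1, 4, 2 → 3
10 → 1, 4, 2 → 3
22 → 18, 1, 17, 16, 4, 2 → 6
18 → 1, 17, 16, 4, 2 → 5
1 → none → 0
17 → 16, 4, 2 → 3
16 → 4, 2 → 2
4 → 2 → 1
26 → 2 → 1
2 → none → 0
Sum: 5 + 3 + 3 + 6 + 5 + 0 + 3 + 2 + 1 + 1 + 0 = 29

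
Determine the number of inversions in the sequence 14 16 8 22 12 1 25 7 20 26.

Sweep left to right; for each value list the smaller values that follow it:
14: 4
16: 4
8: 2
22: 4
12: 2
1: 0
25: 2
7: 0
20: 0
26: 0
Sum: 4 + 4 + 2 + 4 + 2 + 0 + 2 + 0 + 0 + 0 = 18

18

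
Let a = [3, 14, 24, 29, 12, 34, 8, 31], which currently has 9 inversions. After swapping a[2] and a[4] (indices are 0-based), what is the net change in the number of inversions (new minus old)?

-1

Positions 2 and 4 hold 24 and 12; after swapping, the array is [3, 14, 12, 29, 24, 34, 8, 31].
Count, for each position, how many later elements it exceeds:
3: 0
14: 2
12: 1
29: 2
24: 1
34: 2
8: 0
31: 0
Sum: 0 + 2 + 1 + 2 + 1 + 2 + 0 + 0 = 8
Change: 8 − 9 = -1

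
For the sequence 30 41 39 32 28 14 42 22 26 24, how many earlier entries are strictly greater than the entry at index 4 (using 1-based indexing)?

2

The element at index 4 is 32.
Elements before it: 30, 41, 39
Those larger than 32: 41, 39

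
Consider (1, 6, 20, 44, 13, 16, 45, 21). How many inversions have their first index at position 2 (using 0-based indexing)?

2

The element at index 2 is 20.
Elements after it: 44, 13, 16, 45, 21
Those smaller than 20: 13, 16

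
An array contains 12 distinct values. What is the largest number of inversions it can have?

66 inversions

A reversed (strictly descending) arrangement makes every pair an inversion, giving C(12, 2) inversions.
C(12, 2) = 12·11/2 = 66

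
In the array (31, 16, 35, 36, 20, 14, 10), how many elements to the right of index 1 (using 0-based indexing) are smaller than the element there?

2 such elements

The element at index 1 is 16.
Elements after it: 35, 36, 20, 14, 10
Those smaller than 16: 14, 10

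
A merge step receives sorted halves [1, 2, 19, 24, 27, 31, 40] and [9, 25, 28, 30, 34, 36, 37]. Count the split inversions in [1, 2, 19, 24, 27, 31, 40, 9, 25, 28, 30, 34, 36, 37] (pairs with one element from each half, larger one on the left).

15

Count, for every r in R, how many entries of L exceed r:
r = 9: 19, 24, 27, 31, 40 → 5
r = 25: 27, 31, 40 → 3
r = 28: 31, 40 → 2
r = 30: 31, 40 → 2
r = 34: 40 → 1
r = 36: 40 → 1
r = 37: 40 → 1
Cross-inversions: 5 + 3 + 2 + 2 + 1 + 1 + 1 = 15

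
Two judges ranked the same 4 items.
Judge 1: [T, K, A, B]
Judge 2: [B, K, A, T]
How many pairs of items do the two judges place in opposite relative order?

5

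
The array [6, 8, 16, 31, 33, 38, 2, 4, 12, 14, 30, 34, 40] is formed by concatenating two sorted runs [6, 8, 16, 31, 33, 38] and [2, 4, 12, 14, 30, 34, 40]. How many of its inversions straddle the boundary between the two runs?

24

Count, for every r in R, how many entries of L exceed r:
r = 2: 6, 8, 16, 31, 33, 38 → 6
r = 4: 6, 8, 16, 31, 33, 38 → 6
r = 12: 16, 31, 33, 38 → 4
r = 14: 16, 31, 33, 38 → 4
r = 30: 31, 33, 38 → 3
r = 34: 38 → 1
r = 40: none → 0
Cross-inversions: 6 + 6 + 4 + 4 + 3 + 1 + 0 = 24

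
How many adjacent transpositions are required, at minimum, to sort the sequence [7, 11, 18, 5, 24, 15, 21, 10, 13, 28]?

Adjacent swaps: 15

Each adjacent swap fixes exactly one inversion, so the minimum swap count equals the number of inversions.
Count inversions — for each element, later elements that are smaller:
7: 5 → 1
11: 5, 10 → 2
18: 5, 15, 10, 13 → 4
5: none → 0
24: 15, 21, 10, 13 → 4
15: 10, 13 → 2
21: 10, 13 → 2
10: none → 0
13: none → 0
28: none → 0
Total inversions: 1 + 2 + 4 + 0 + 4 + 2 + 2 + 0 + 0 + 0 = 15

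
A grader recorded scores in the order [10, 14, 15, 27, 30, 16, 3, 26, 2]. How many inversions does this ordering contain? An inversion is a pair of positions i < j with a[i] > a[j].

Count, for each position, how many later elements it exceeds:
10: 2
14: 2
15: 2
27: 4
30: 4
16: 2
3: 1
26: 1
2: 0
Sum: 2 + 2 + 2 + 4 + 4 + 2 + 1 + 1 + 0 = 18

18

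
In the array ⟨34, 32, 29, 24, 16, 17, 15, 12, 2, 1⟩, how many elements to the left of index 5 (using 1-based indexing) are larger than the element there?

4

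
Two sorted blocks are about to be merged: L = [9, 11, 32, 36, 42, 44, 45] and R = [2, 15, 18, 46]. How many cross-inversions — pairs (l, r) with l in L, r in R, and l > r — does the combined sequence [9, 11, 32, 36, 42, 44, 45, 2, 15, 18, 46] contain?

Take each right-half value and tally the left-half values above it:
r = 2: 9, 11, 32, 36, 42, 44, 45 → 7
r = 15: 32, 36, 42, 44, 45 → 5
r = 18: 32, 36, 42, 44, 45 → 5
r = 46: none → 0
Cross-inversions: 7 + 5 + 5 + 0 = 17

17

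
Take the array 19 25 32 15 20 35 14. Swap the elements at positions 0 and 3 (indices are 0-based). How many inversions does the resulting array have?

Positions 0 and 3 hold 19 and 15; after swapping, the array is [15, 25, 32, 19, 20, 35, 14].
Sweep left to right; for each value list the smaller values that follow it:
15 → 14 → 1
25 → 19, 20, 14 → 3
32 → 19, 20, 14 → 3
19 → 14 → 1
20 → 14 → 1
35 → 14 → 1
14 → none → 0
Sum: 1 + 3 + 3 + 1 + 1 + 1 + 0 = 10

10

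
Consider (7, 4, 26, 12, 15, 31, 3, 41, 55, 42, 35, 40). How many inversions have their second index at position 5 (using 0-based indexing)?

0

The element at index 5 is 31.
Elements before it: 7, 4, 26, 12, 15
None of them are larger than 31.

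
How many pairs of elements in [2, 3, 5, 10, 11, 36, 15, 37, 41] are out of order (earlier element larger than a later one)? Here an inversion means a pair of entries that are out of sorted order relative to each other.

1

For each element, count later entries that are smaller:
2 → none → 0
3 → none → 0
5 → none → 0
10 → none → 0
11 → none → 0
36 → 15 → 1
15 → none → 0
37 → none → 0
41 → none → 0
Sum: 0 + 0 + 0 + 0 + 0 + 1 + 0 + 0 + 0 = 1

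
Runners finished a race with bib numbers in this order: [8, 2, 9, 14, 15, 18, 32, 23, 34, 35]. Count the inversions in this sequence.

There are 2 inversions.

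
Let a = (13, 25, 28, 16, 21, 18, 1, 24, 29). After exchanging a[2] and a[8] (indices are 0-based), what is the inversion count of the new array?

16

Positions 2 and 8 hold 28 and 29; after swapping, the array is [13, 25, 29, 16, 21, 18, 1, 24, 28].
For each element, count later entries that are smaller:
13: 1
25: 5
29: 6
16: 1
21: 2
18: 1
1: 0
24: 0
28: 0
Sum: 1 + 5 + 6 + 1 + 2 + 1 + 0 + 0 + 0 = 16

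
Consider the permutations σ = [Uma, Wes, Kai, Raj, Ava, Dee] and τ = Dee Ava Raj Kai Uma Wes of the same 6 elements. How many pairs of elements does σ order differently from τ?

Assign each item its position (1..6) in the first ordering, then rewrite the second ordering as that position sequence:
positions: Uma→1, Wes→2, Kai→3, Raj→4, Ava→5, Dee→6
second ordering as positions: [6, 5, 4, 3, 1, 2]
Discordant pairs = inversions in this position sequence.
6: 5, 4, 3, 1, 2 → 5
5: 4, 3, 1, 2 → 4
4: 3, 1, 2 → 3
3: 1, 2 → 2
1: 0
2: 0
Total: 5 + 4 + 3 + 2 + 0 + 0 = 14

14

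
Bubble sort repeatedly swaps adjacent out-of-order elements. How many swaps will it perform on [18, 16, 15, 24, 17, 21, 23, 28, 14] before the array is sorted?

The minimum number of adjacent swaps to sort an array equals its inversion count, since every such swap removes exactly one inversion.
Count inversions — for each element, later elements that are smaller:
18: 16, 15, 17, 14 → 4
16: 15, 14 → 2
15: 14 → 1
24: 17, 21, 23, 14 → 4
17: 14 → 1
21: 14 → 1
23: 14 → 1
28: 14 → 1
14: none → 0
Total inversions: 4 + 2 + 1 + 4 + 1 + 1 + 1 + 1 + 0 = 15

15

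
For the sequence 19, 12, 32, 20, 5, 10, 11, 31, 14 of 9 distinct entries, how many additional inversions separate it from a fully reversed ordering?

Maximum inversions for 9 distinct elements is C(9, 2) = 9·8/2 = 36.
Current inversions — for each element, count later smaller elements:
19: 5
12: 3
32: 6
20: 4
5: 0
10: 0
11: 0
31: 1
14: 0
Current total: 5 + 3 + 6 + 4 + 0 + 0 + 0 + 1 + 0 = 19
Shortfall: 36 − 19 = 17

17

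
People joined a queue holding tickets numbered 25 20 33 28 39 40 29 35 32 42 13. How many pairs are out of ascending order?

21

For each element, count later entries that are smaller:
25 → 20, 13 → 2
20 → 13 → 1
33 → 28, 29, 32, 13 → 4
28 → 13 → 1
39 → 29, 35, 32, 13 → 4
40 → 29, 35, 32, 13 → 4
29 → 13 → 1
35 → 32, 13 → 2
32 → 13 → 1
42 → 13 → 1
13 → none → 0
Sum: 2 + 1 + 4 + 1 + 4 + 4 + 1 + 2 + 1 + 1 + 0 = 21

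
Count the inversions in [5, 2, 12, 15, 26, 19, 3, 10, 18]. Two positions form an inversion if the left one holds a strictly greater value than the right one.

Inversions: 13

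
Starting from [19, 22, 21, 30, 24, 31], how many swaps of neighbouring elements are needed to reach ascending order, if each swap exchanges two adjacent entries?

The minimum number of adjacent swaps to sort an array equals its inversion count, since every such swap removes exactly one inversion.
Count inversions — for each element, later elements that are smaller:
19: none → 0
22: 21 → 1
21: none → 0
30: 24 → 1
24: none → 0
31: none → 0
Total inversions: 0 + 1 + 0 + 1 + 0 + 0 = 2

2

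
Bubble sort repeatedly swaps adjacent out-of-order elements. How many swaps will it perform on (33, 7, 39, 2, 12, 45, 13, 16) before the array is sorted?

Each adjacent swap fixes exactly one inversion, so the minimum swap count equals the number of inversions.
Count inversions — for each element, later elements that are smaller:
33: 7, 2, 12, 13, 16 → 5
7: 2 → 1
39: 2, 12, 13, 16 → 4
2: none → 0
12: none → 0
45: 13, 16 → 2
13: none → 0
16: none → 0
Total inversions: 5 + 1 + 4 + 0 + 0 + 2 + 0 + 0 = 12

12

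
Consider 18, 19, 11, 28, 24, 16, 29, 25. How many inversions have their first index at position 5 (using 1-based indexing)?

1

The element at index 5 is 24.
Elements after it: 16, 29, 25
Those smaller than 24: 16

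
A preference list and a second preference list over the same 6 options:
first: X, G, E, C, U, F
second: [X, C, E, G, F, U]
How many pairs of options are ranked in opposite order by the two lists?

Pairs: 4

Assign each item its position (1..6) in the first ordering, then rewrite the second ordering as that position sequence:
positions: X→1, G→2, E→3, C→4, U→5, F→6
second ordering as positions: [1, 4, 3, 2, 6, 5]
Discordant pairs = inversions in this position sequence.
1: 0
4: 3, 2 → 2
3: 2 → 1
2: 0
6: 5 → 1
5: 0
Total: 0 + 2 + 1 + 0 + 1 + 0 = 4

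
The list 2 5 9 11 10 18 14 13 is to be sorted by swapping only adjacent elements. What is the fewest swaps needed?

4

Each adjacent swap fixes exactly one inversion, so the minimum swap count equals the number of inversions.
Count inversions — for each element, later elements that are smaller:
2: none → 0
5: none → 0
9: none → 0
11: 10 → 1
10: none → 0
18: 14, 13 → 2
14: 13 → 1
13: none → 0
Total inversions: 0 + 0 + 0 + 1 + 0 + 2 + 1 + 0 = 4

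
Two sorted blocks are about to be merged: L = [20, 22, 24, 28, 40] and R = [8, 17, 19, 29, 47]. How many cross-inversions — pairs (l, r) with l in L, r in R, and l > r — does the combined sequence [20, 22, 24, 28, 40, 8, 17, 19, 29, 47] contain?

16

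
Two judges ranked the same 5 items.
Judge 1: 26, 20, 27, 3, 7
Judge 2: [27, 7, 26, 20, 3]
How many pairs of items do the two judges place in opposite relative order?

Assign each item its position (1..5) in the first ordering, then rewrite the second ordering as that position sequence:
positions: 26→1, 20→2, 27→3, 3→4, 7→5
second ordering as positions: [3, 5, 1, 2, 4]
Discordant pairs = inversions in this position sequence.
3: 1, 2 → 2
5: 1, 2, 4 → 3
1: 0
2: 0
4: 0
Total: 2 + 3 + 0 + 0 + 0 = 5

5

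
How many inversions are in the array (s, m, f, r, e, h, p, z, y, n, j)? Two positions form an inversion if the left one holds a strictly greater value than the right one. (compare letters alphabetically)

Sweep left to right; for each value list the smaller values that follow it:
s → m, f, r, e, h, p, n, j → 8
m → f, e, h, j → 4
f → e → 1
r → e, h, p, n, j → 5
e → none → 0
h → none → 0
p → n, j → 2
z → y, n, j → 3
y → n, j → 2
n → j → 1
j → none → 0
Sum: 8 + 4 + 1 + 5 + 0 + 0 + 2 + 3 + 2 + 1 + 0 = 26

26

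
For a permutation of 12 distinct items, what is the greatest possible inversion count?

There are 66 inversions.

The maximum occurs when the array is in strictly decreasing order: every one of the C(12, 2) pairs is inverted.
C(12, 2) = 12·11/2 = 66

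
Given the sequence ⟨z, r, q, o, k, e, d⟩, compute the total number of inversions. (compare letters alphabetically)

21 inversions

Count, for each position, how many later elements it exceeds:
z → r, q, o, k, e, d → 6
r → q, o, k, e, d → 5
q → o, k, e, d → 4
o → k, e, d → 3
k → e, d → 2
e → d → 1
d → none → 0
Sum: 6 + 5 + 4 + 3 + 2 + 1 + 0 = 21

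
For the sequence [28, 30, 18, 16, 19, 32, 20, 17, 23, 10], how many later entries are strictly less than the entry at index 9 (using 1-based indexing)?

The element at index 9 is 23.
Elements after it: 10
Those smaller than 23: 10

1 such element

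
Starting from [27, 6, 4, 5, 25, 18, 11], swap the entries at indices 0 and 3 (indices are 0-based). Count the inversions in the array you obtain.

8

Positions 0 and 3 hold 27 and 5; after swapping, the array is [5, 6, 4, 27, 25, 18, 11].
Element-by-element contributions:
5: 1
6: 1
4: 0
27: 3
25: 2
18: 1
11: 0
Sum: 1 + 1 + 0 + 3 + 2 + 1 + 0 = 8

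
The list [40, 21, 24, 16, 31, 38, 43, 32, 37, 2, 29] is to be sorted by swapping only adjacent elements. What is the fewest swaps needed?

28

Minimum adjacent swaps = number of inversions (each swap of adjacent out-of-order elements removes one inversion and no swap can remove more).
Count inversions — for each element, later elements that are smaller:
40: 21, 24, 16, 31, 38, 32, 37, 2, 29 → 9
21: 16, 2 → 2
24: 16, 2 → 2
16: 2 → 1
31: 2, 29 → 2
38: 32, 37, 2, 29 → 4
43: 32, 37, 2, 29 → 4
32: 2, 29 → 2
37: 2, 29 → 2
2: none → 0
29: none → 0
Total inversions: 9 + 2 + 2 + 1 + 2 + 4 + 4 + 2 + 2 + 0 + 0 = 28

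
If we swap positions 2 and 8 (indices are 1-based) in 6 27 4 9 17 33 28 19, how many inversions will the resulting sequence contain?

Positions 2 and 8 hold 27 and 19; after swapping, the array is [6, 19, 4, 9, 17, 33, 28, 27].
Sweep left to right; for each value list the smaller values that follow it:
6: 1
19: 3
4: 0
9: 0
17: 0
33: 2
28: 1
27: 0
Sum: 1 + 3 + 0 + 0 + 0 + 2 + 1 + 0 = 7

7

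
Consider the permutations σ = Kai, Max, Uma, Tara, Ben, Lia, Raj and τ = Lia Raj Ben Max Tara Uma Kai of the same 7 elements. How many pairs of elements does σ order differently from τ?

18 discordant pairs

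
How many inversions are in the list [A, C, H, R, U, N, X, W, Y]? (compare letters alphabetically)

Element-by-element contributions:
A → none → 0
C → none → 0
H → none → 0
R → N → 1
U → N → 1
N → none → 0
X → W → 1
W → none → 0
Y → none → 0
Sum: 0 + 0 + 0 + 1 + 1 + 0 + 1 + 0 + 0 = 3

3 inversions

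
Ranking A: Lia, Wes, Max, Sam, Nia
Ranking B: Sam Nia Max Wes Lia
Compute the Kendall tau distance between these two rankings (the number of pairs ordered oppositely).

9 discordant pairs

Assign each item its position (1..5) in the first ordering, then rewrite the second ordering as that position sequence:
positions: Lia→1, Wes→2, Max→3, Sam→4, Nia→5
second ordering as positions: [4, 5, 3, 2, 1]
Discordant pairs = inversions in this position sequence.
4: 3, 2, 1 → 3
5: 3, 2, 1 → 3
3: 2, 1 → 2
2: 1 → 1
1: 0
Total: 3 + 3 + 2 + 1 + 0 = 9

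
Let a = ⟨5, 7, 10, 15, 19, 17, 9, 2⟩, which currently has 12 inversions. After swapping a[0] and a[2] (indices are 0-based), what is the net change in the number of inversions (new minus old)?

+3

Positions 0 and 2 hold 5 and 10; after swapping, the array is [10, 7, 5, 15, 19, 17, 9, 2].
Sweep left to right; for each value list the smaller values that follow it:
10: 4
7: 2
5: 1
15: 2
19: 3
17: 2
9: 1
2: 0
Sum: 4 + 2 + 1 + 2 + 3 + 2 + 1 + 0 = 15
Change: 15 − 12 = +3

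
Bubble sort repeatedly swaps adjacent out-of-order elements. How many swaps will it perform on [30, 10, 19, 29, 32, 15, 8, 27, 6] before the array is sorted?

24

Minimum adjacent swaps = number of inversions (each swap of adjacent out-of-order elements removes one inversion and no swap can remove more).
Count inversions — for each element, later elements that are smaller:
30: 10, 19, 29, 15, 8, 27, 6 → 7
10: 8, 6 → 2
19: 15, 8, 6 → 3
29: 15, 8, 27, 6 → 4
32: 15, 8, 27, 6 → 4
15: 8, 6 → 2
8: 6 → 1
27: 6 → 1
6: none → 0
Total inversions: 7 + 2 + 3 + 4 + 4 + 2 + 1 + 1 + 0 = 24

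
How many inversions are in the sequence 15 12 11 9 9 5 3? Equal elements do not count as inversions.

20

Element-by-element contributions:
15 → 12, 11, 9, 9, 5, 3 → 6
12 → 11, 9, 9, 5, 3 → 5
11 → 9, 9, 5, 3 → 4
9 → 5, 3 → 2
9 → 5, 3 → 2
5 → 3 → 1
3 → none → 0
Sum: 6 + 5 + 4 + 2 + 2 + 1 + 0 = 20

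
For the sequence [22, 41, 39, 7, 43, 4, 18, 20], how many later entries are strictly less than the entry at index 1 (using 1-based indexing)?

4

The element at index 1 is 22.
Elements after it: 41, 39, 7, 43, 4, 18, 20
Those smaller than 22: 7, 4, 18, 20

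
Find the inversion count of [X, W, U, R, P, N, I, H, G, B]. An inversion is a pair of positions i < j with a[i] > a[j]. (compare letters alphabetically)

Count, for each position, how many later elements it exceeds:
X: 9
W: 8
U: 7
R: 6
P: 5
N: 4
I: 3
H: 2
G: 1
B: 0
Sum: 9 + 8 + 7 + 6 + 5 + 4 + 3 + 2 + 1 + 0 = 45

45 inversions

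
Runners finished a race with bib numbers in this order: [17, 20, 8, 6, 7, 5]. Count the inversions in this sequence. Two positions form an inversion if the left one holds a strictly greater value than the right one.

13 out-of-order pairs

Element-by-element contributions:
17: 4
20: 4
8: 3
6: 1
7: 1
5: 0
Sum: 4 + 4 + 3 + 1 + 1 + 0 = 13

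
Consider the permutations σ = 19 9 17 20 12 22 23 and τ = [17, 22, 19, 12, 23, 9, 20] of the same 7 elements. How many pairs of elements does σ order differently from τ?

There are 10 discordant pairs.

Assign each item its position (1..7) in the first ordering, then rewrite the second ordering as that position sequence:
positions: 19→1, 9→2, 17→3, 20→4, 12→5, 22→6, 23→7
second ordering as positions: [3, 6, 1, 5, 7, 2, 4]
Discordant pairs = inversions in this position sequence.
3: 1, 2 → 2
6: 1, 5, 2, 4 → 4
1: 0
5: 2, 4 → 2
7: 2, 4 → 2
2: 0
4: 0
Total: 2 + 4 + 0 + 2 + 2 + 0 + 0 = 10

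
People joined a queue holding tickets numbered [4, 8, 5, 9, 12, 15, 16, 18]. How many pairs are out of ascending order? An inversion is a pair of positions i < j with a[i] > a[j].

For each element, count later entries that are smaller:
4 → none → 0
8 → 5 → 1
5 → none → 0
9 → none → 0
12 → none → 0
15 → none → 0
16 → none → 0
18 → none → 0
Sum: 0 + 1 + 0 + 0 + 0 + 0 + 0 + 0 = 1

Inversions: 1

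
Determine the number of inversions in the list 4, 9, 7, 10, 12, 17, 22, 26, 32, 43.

1 out-of-order pair

Count, for each position, how many later elements it exceeds:
4: 0
9: 1
7: 0
10: 0
12: 0
17: 0
22: 0
26: 0
32: 0
43: 0
Sum: 0 + 1 + 0 + 0 + 0 + 0 + 0 + 0 + 0 + 0 = 1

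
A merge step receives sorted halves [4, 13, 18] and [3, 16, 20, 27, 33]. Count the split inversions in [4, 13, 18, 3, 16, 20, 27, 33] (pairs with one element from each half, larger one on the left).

Take each right-half value and tally the left-half values above it:
r = 3: 4, 13, 18 → 3
r = 16: 18 → 1
r = 20: none → 0
r = 27: none → 0
r = 33: none → 0
Cross-inversions: 3 + 1 + 0 + 0 + 0 = 4

4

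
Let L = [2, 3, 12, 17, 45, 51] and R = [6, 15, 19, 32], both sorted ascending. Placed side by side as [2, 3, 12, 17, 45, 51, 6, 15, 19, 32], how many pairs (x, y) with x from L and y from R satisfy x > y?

Take each right-half value and tally the left-half values above it:
r = 6: 12, 17, 45, 51 → 4
r = 15: 17, 45, 51 → 3
r = 19: 45, 51 → 2
r = 32: 45, 51 → 2
Cross-inversions: 4 + 3 + 2 + 2 = 11

Split inversions: 11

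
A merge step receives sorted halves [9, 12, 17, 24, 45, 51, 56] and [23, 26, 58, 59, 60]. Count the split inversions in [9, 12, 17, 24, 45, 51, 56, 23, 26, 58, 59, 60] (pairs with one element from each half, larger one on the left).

For each element r of the right run, count left-run elements greater than r:
r = 23: 24, 45, 51, 56 → 4
r = 26: 45, 51, 56 → 3
r = 58: none → 0
r = 59: none → 0
r = 60: none → 0
Cross-inversions: 4 + 3 + 0 + 0 + 0 = 7

7 split inversions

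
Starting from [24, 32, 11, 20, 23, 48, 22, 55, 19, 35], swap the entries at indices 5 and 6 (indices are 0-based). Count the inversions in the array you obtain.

18 inversions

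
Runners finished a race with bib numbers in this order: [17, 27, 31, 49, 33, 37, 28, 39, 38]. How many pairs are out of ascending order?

For each element, count later entries that are smaller:
17: 0
27: 0
31: 1
49: 5
33: 1
37: 1
28: 0
39: 1
38: 0
Sum: 0 + 0 + 1 + 5 + 1 + 1 + 0 + 1 + 0 = 9

Inversions: 9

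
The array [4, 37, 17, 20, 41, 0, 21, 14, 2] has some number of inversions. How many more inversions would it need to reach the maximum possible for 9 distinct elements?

15 inversions short

Maximum inversions for 9 distinct elements is C(9, 2) = 9·8/2 = 36.
Current inversions — for each element, count later smaller elements:
4: 2
37: 6
17: 3
20: 3
41: 4
0: 0
21: 2
14: 1
2: 0
Current total: 2 + 6 + 3 + 3 + 4 + 0 + 2 + 1 + 0 = 21
Shortfall: 36 − 21 = 15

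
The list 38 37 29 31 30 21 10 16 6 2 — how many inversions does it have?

42

For each element, count later entries that are smaller:
38: 9
37: 8
29: 5
31: 6
30: 5
21: 4
10: 2
16: 2
6: 1
2: 0
Sum: 9 + 8 + 5 + 6 + 5 + 4 + 2 + 2 + 1 + 0 = 42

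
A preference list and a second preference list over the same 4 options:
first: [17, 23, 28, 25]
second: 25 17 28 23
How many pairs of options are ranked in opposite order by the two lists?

4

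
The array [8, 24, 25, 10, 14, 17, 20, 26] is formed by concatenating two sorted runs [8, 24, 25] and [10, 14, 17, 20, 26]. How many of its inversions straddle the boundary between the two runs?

8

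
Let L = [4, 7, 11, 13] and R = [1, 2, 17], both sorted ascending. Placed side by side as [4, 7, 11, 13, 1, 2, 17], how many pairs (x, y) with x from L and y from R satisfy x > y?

Take each right-half value and tally the left-half values above it:
r = 1: 4, 7, 11, 13 → 4
r = 2: 4, 7, 11, 13 → 4
r = 17: none → 0
Cross-inversions: 4 + 4 + 0 = 8

8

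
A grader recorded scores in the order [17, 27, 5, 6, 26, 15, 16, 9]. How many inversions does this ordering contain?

Sweep left to right; for each value list the smaller values that follow it:
17 → 5, 6, 15, 16, 9 → 5
27 → 5, 6, 26, 15, 16, 9 → 6
5 → none → 0
6 → none → 0
26 → 15, 16, 9 → 3
15 → 9 → 1
16 → 9 → 1
9 → none → 0
Sum: 5 + 6 + 0 + 0 + 3 + 1 + 1 + 0 = 16

16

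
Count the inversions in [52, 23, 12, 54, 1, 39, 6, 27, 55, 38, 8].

Inversions: 29

For each element, count later entries that are smaller:
52: 8
23: 4
12: 3
54: 6
1: 0
39: 4
6: 0
27: 1
55: 2
38: 1
8: 0
Sum: 8 + 4 + 3 + 6 + 0 + 4 + 0 + 1 + 2 + 1 + 0 = 29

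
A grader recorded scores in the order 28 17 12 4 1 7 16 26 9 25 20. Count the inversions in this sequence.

26

Count, for each position, how many later elements it exceeds:
28: 10
17: 6
12: 4
4: 1
1: 0
7: 0
16: 1
26: 3
9: 0
25: 1
20: 0
Sum: 10 + 6 + 4 + 1 + 0 + 0 + 1 + 3 + 0 + 1 + 0 = 26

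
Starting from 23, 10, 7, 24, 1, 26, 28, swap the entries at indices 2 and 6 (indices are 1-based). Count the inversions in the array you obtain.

10 inversions

Positions 2 and 6 hold 10 and 26; after swapping, the array is [23, 26, 7, 24, 1, 10, 28].
Element-by-element contributions:
23 → 7, 1, 10 → 3
26 → 7, 24, 1, 10 → 4
7 → 1 → 1
24 → 1, 10 → 2
1 → none → 0
10 → none → 0
28 → none → 0
Sum: 3 + 4 + 1 + 2 + 0 + 0 + 0 = 10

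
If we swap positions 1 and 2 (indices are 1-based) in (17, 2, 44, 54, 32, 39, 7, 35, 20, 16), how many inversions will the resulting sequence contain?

Positions 1 and 2 hold 17 and 2; after swapping, the array is [2, 17, 44, 54, 32, 39, 7, 35, 20, 16].
Element-by-element contributions:
2: 0
17: 2
44: 6
54: 6
32: 3
39: 4
7: 0
35: 2
20: 1
16: 0
Sum: 0 + 2 + 6 + 6 + 3 + 4 + 0 + 2 + 1 + 0 = 24

24 inversions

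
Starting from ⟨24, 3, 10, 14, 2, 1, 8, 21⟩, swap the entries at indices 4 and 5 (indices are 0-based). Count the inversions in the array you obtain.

Positions 4 and 5 hold 2 and 1; after swapping, the array is [24, 3, 10, 14, 1, 2, 8, 21].
For each element, count later entries that are smaller:
24: 7
3: 2
10: 3
14: 3
1: 0
2: 0
8: 0
21: 0
Sum: 7 + 2 + 3 + 3 + 0 + 0 + 0 + 0 = 15

15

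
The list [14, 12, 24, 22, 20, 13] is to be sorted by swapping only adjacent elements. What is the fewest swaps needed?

Minimum adjacent swaps = number of inversions (each swap of adjacent out-of-order elements removes one inversion and no swap can remove more).
Count inversions — for each element, later elements that are smaller:
14: 12, 13 → 2
12: none → 0
24: 22, 20, 13 → 3
22: 20, 13 → 2
20: 13 → 1
13: none → 0
Total inversions: 2 + 0 + 3 + 2 + 1 + 0 = 8

There are 8 adjacent swaps.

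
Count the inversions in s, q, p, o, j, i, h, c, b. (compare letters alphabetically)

36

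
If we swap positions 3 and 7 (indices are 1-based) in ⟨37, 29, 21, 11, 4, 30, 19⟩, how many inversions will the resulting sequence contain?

Inversions: 14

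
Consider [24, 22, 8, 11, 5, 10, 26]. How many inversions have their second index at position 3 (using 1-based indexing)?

2 such elements

The element at index 3 is 8.
Elements before it: 24, 22
Those larger than 8: 24, 22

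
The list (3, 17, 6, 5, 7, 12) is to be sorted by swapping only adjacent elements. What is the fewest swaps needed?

5 adjacent swaps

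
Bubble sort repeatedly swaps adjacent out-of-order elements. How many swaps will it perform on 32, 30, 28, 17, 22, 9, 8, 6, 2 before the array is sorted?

Minimum adjacent swaps = number of inversions (each swap of adjacent out-of-order elements removes one inversion and no swap can remove more).
Count inversions — for each element, later elements that are smaller:
32: 30, 28, 17, 22, 9, 8, 6, 2 → 8
30: 28, 17, 22, 9, 8, 6, 2 → 7
28: 17, 22, 9, 8, 6, 2 → 6
17: 9, 8, 6, 2 → 4
22: 9, 8, 6, 2 → 4
9: 8, 6, 2 → 3
8: 6, 2 → 2
6: 2 → 1
2: none → 0
Total inversions: 8 + 7 + 6 + 4 + 4 + 3 + 2 + 1 + 0 = 35

There are 35 adjacent swaps.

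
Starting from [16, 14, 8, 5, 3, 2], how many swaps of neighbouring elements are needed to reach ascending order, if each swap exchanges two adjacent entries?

15

Minimum adjacent swaps = number of inversions (each swap of adjacent out-of-order elements removes one inversion and no swap can remove more).
Count inversions — for each element, later elements that are smaller:
16: 14, 8, 5, 3, 2 → 5
14: 8, 5, 3, 2 → 4
8: 5, 3, 2 → 3
5: 3, 2 → 2
3: 2 → 1
2: none → 0
Total inversions: 5 + 4 + 3 + 2 + 1 + 0 = 15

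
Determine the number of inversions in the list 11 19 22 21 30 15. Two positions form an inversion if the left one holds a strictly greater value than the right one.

Out-of-order index pairs (0-indexed):
(1,5): 19 > 15
(2,3): 22 > 21
(2,5): 22 > 15
(3,5): 21 > 15
(4,5): 30 > 15
That's 5 pairs.

5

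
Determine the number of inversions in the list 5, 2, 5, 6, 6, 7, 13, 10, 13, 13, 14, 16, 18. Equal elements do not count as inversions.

Inversions: 2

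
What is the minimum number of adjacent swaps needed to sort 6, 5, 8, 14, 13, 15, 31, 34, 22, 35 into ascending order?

There are 4 swaps.

The minimum number of adjacent swaps to sort an array equals its inversion count, since every such swap removes exactly one inversion.
Count inversions — for each element, later elements that are smaller:
6: 5 → 1
5: none → 0
8: none → 0
14: 13 → 1
13: none → 0
15: none → 0
31: 22 → 1
34: 22 → 1
22: none → 0
35: none → 0
Total inversions: 1 + 0 + 0 + 1 + 0 + 0 + 1 + 1 + 0 + 0 = 4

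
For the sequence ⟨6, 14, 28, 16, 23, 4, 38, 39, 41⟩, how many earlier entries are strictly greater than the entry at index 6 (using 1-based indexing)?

5 such elements

The element at index 6 is 4.
Elements before it: 6, 14, 28, 16, 23
Those larger than 4: 6, 14, 28, 16, 23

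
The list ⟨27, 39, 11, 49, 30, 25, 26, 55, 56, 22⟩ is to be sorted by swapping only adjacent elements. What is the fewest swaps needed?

20

The minimum number of adjacent swaps to sort an array equals its inversion count, since every such swap removes exactly one inversion.
Count inversions — for each element, later elements that are smaller:
27: 11, 25, 26, 22 → 4
39: 11, 30, 25, 26, 22 → 5
11: none → 0
49: 30, 25, 26, 22 → 4
30: 25, 26, 22 → 3
25: 22 → 1
26: 22 → 1
55: 22 → 1
56: 22 → 1
22: none → 0
Total inversions: 4 + 5 + 0 + 4 + 3 + 1 + 1 + 1 + 1 + 0 = 20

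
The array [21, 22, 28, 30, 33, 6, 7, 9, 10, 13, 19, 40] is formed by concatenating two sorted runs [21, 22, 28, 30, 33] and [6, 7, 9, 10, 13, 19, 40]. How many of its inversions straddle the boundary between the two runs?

Count, for every r in R, how many entries of L exceed r:
r = 6: 21, 22, 28, 30, 33 → 5
r = 7: 21, 22, 28, 30, 33 → 5
r = 9: 21, 22, 28, 30, 33 → 5
r = 10: 21, 22, 28, 30, 33 → 5
r = 13: 21, 22, 28, 30, 33 → 5
r = 19: 21, 22, 28, 30, 33 → 5
r = 40: none → 0
Cross-inversions: 5 + 5 + 5 + 5 + 5 + 5 + 0 = 30

30 split inversions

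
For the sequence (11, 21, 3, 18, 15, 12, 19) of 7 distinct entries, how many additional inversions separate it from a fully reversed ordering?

Maximum inversions for 7 distinct elements is C(7, 2) = 7·6/2 = 21.
Current inversions — for each element, count later smaller elements:
11: 1
21: 5
3: 0
18: 2
15: 1
12: 0
19: 0
Current total: 1 + 5 + 0 + 2 + 1 + 0 + 0 = 9
Shortfall: 21 − 9 = 12

12 inversions short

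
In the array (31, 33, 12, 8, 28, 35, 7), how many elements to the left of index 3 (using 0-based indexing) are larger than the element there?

The element at index 3 is 8.
Elements before it: 31, 33, 12
Those larger than 8: 31, 33, 12

3 such elements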